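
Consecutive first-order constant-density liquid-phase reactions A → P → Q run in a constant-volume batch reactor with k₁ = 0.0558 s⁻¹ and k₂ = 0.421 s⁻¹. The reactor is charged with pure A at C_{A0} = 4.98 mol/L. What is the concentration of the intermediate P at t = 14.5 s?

The intermediate concentration in a first-order A→B→C sequence is C_P = k₁C_{A0}(e^(−k₁t) − e^(−k₂t))/(k₂−k₁).
e^(−k₁t) = e^(−0.0558×14.5) = e^(−0.8091) = 0.4453; e^(−k₂t) = e^(−6.104) = 0.002233.
C_P = 0.0558×4.98/(0.421−0.0558) × (0.4453−0.002233) = 0.7609×0.4430 = 0.3371 mol/L.

0.337 mol/L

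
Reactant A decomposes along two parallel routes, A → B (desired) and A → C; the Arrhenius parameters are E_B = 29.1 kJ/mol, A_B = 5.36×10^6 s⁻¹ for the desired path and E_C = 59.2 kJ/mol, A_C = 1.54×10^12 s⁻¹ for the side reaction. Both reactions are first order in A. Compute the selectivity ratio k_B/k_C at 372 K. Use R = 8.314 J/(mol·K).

0.0587

k_B/k_C = (A_B/A_C)·exp[−(E_B−E_C)/(RT)] = (A_B/A_C)·exp[(E_C−E_B)/(RT)].
(E_C−E_B)/(RT) = (59.2−29.1)×10³/(8.314×372) = 30100/3093 = 9.732.
k_B/k_C = (5.36×10^6/1.54×10^12)·exp(9.732) = 3.481×10^-6 × 16853 = 0.0587.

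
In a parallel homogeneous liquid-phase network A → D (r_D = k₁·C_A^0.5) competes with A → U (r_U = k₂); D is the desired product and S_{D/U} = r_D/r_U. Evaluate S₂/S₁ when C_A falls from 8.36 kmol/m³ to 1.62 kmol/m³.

0.440

S_{D/U} = (k₁/k₂)·C_A^0.5, so S₂/S₁ = (C_{A,2}/C_{A,1})^0.5.
= (1.62/8.36)^0.5 = (0.1938)^0.5 = 0.440.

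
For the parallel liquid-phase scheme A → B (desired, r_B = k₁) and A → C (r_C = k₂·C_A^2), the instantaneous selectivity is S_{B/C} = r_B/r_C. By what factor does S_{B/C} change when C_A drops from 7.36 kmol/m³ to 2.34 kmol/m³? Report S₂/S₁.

9.89

S_{B/C} = (k₁/k₂)·C_A^-2, so S₂/S₁ = (C_{A,2}/C_{A,1})^-2.
= (2.34/7.36)^(-2) = (0.3179)^(-2) = 9.89.
Selectivity toward B rises as C_A falls — low-concentration operation is favoured.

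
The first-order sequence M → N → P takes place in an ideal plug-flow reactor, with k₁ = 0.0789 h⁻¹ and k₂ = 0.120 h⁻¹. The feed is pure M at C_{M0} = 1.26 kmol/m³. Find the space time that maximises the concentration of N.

10.2 h

For first-order series the maximum of C_N occurs at τ_opt = ln(k₂/k₁)/(k₂−k₁).
= ln(0.120/0.0789)/(0.120−0.0789) = ln(1.521)/0.04110 = 0.4193/0.04110 = 10.2 h.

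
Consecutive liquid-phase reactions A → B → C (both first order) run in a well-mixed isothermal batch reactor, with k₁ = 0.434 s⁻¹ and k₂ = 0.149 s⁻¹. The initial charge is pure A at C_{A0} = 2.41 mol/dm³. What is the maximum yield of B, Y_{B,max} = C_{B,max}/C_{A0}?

0.572

Evaluating C_B at t_opt = ln(k₂/k₁)/(k₂−k₁) gives C_{B,max}/C_{A0} = (k₁/k₂)^[k₂/(k₂−k₁)].
= (0.434/0.149)^(0.149/(0.149−0.434)) = (2.913)^(-0.5228) = 0.5718.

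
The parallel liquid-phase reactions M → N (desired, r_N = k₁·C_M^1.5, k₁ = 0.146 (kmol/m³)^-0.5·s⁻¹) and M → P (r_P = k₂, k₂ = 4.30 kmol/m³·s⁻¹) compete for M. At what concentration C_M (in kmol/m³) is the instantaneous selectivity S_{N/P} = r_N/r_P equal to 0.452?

S_{N/P} = (k₁/k₂)·C_M^1.5 ⇒ C_M = (S·k₂/k₁)^(1/1.5).
= (0.452×4.30/0.146)^(0.6667) = (13.31)^(0.6667) = 5.62 kmol/m³.

5.62 kmol/m³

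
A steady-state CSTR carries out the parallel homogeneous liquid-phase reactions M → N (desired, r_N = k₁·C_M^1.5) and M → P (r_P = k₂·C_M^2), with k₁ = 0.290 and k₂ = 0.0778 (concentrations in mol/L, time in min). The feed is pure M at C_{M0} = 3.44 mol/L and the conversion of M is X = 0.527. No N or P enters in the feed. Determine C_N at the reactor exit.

Exit C_M = C_{M0}(1−X) = 3.44×0.473 = 1.627 mol/L.
In a CSTR the entire volume is at exit conditions, so r_N = 0.290×1.627^1.5 = 0.6019 and r_P = 0.0778×1.627^2 = 0.2060.
Fraction of consumed M going to N: r_N/(r_N+r_P) = 0.7450.
C_N = 0.7450·C_{M0}·X = 0.7450×3.44×0.527 = 1.35 mol/L.

1.35 mol/L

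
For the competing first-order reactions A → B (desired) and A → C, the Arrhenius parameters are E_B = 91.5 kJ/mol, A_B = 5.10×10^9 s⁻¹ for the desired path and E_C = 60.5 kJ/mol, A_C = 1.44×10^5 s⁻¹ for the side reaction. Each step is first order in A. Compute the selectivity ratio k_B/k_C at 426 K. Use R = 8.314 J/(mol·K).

k_B/k_C = (A_B/A_C)·exp[−(E_B−E_C)/(RT)] = (A_B/A_C)·exp[(E_C−E_B)/(RT)].
(E_C−E_B)/(RT) = (60.5−91.5)×10³/(8.314×426) = -31000/3542 = -8.753.
k_B/k_C = (5.10×10^9/1.44×10^5)·exp(-8.753) = 35417 × 1.580×10^-4 = 5.60.

5.60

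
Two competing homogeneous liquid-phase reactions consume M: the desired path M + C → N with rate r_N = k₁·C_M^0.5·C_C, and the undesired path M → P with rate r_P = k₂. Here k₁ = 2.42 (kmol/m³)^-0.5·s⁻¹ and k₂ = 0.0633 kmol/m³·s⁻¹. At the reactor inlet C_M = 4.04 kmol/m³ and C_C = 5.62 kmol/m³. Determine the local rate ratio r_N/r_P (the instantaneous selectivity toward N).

S_{N/P} = r_N/r_P = (k₁·C_M^0.5·C_C)/(k₂) = (k₁/k₂)·C_M^0.5·C_C.
= (2.42×4.040^0.5×5.620) / (0.0633) = 27.34/0.06330 = 432.
Since the desired path is higher order in M, keeping C_M high (PFR or concentrated feed) favours N.

432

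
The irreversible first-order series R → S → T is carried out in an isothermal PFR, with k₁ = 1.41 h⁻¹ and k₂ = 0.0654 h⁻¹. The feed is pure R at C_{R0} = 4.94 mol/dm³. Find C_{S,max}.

4.25 mol/dm³

For a first-order series the maximum intermediate yield is C_{S,max}/C_{R0} = (k₁/k₂)^[k₂/(k₂−k₁)].
= (1.41/0.0654)^(0.0654/(0.0654−1.41)) = (21.56)^(-0.04864) = 0.8613.
C_{S,max} = 0.8613×4.94 = 4.25 mol/dm³.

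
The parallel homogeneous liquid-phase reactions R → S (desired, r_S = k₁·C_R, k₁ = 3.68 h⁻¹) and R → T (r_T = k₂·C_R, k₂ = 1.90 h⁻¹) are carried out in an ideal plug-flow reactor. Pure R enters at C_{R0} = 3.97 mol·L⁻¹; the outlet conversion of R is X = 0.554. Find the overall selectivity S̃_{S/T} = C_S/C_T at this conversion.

1.94

C_R = C_{R0}(1−X) = 1.771 mol·L⁻¹.
Both paths are first order in R, so the instantaneous fraction to S is constant: dC_S/d(−C_R) = k₁/(k₁+k₂) = 0.6595.
C_S = 0.6595·(C_{R0}−C_R) = 0.6595×2.199 = 1.45 mol·L⁻¹.
C_T = (C_{R0}−C_R)−C_S = 0.7489 mol·L⁻¹; S̃_{S/T} = 1.450/0.7489 = 1.94.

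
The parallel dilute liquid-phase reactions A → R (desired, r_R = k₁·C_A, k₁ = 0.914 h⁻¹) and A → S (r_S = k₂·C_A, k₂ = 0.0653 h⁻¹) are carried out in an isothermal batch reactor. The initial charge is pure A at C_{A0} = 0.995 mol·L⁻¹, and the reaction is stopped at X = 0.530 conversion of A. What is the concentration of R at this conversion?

C_A = C_{A0}(1−X) = 0.4676 mol·L⁻¹.
Both paths are first order in A, so the instantaneous fraction to R is constant: dC_R/d(−C_A) = k₁/(k₁+k₂) = 0.9333.
C_R = 0.9333·(C_{A0}−C_A) = 0.9333×0.5273 = 0.492 mol·L⁻¹.

0.492 mol·L⁻¹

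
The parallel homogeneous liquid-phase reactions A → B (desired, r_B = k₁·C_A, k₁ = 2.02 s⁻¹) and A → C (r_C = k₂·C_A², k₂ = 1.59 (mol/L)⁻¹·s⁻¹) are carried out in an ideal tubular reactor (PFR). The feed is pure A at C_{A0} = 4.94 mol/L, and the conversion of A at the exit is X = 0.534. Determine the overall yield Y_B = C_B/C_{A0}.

C_A = C_{A0}(1−X) = 2.302 mol/L.
Along a PFR/batch, dC_B/dC_A = −r_B/(r_B+r_C) = −k₁/(k₁+k₂·C_A).
Integrating from C_{A0} to C_A: C_B = (2.02/1.59)·ln[(2.02+1.59·4.94)/(2.02+1.59·2.30)] = 1.270·ln(9.875/5.680) = 0.7025 mol/L.
Y_B = C_B/C_{A0} = 0.7025/4.94 = 0.142.

0.142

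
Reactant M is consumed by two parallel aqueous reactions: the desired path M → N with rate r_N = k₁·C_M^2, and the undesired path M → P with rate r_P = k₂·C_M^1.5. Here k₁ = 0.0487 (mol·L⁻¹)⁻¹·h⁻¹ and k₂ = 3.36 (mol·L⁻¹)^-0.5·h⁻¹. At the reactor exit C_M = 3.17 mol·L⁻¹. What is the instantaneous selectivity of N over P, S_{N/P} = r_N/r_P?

S_{N/P} = r_N/r_P = (k₁·C_M^2)/(k₂·C_M^1.5) = (k₁/k₂)·C_M^0.5.
= (0.0487×3.170^2) / (3.36×3.170^1.5) = 0.4894/18.96 = 0.0258.

0.0258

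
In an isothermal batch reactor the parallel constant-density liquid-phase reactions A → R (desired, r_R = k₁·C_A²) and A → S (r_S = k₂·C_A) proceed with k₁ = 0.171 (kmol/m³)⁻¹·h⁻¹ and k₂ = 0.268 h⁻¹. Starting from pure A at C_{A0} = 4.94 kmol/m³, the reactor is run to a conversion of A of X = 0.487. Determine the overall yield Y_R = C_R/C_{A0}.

0.341

C_A = C_{A0}(1−X) = 2.534 kmol/m³.
Along a PFR/batch, dC_S/dC_A = −r_S/(r_R+r_S) = −k₂/(k₂+k₁·C_A).
Integrating from C_{A0} to C_A: C_S = (0.268/0.171)·ln[(0.268+0.171·4.94)/(0.268+0.171·2.53)] = 1.567·ln(1.113/0.7014) = 0.7234 kmol/m³.
Then C_R = (C_{A0}−C_A) − C_S = 2.406 − 0.7234 = 1.682 kmol/m³.
Y_R = C_R/C_{A0} = 1.682/4.94 = 0.341.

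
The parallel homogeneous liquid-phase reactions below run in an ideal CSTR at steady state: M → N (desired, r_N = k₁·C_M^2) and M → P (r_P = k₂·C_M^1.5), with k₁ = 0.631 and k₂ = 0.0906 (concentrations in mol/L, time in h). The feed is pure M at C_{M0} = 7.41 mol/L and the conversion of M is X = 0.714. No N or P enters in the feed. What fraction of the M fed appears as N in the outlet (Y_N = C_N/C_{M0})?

0.650

Exit C_M = C_{M0}(1−X) = 7.41×0.286 = 2.119 mol/L.
In a CSTR the entire volume is at exit conditions, so r_N = 0.631×2.119^2 = 2.834 and r_P = 0.0906×2.119^1.5 = 0.2795.
Fraction of consumed M going to N: r_N/(r_N+r_P) = 0.9102.
C_N = 0.9102·C_{M0}·X = 0.9102×7.41×0.714 = 4.82 mol/L; Y_N = C_N/C_{M0} = 0.650.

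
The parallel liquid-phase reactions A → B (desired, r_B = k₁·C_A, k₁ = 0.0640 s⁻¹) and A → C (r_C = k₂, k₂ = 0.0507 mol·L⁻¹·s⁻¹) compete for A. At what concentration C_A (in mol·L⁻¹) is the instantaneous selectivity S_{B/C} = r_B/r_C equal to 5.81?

S_{B/C} = (k₁/k₂)·C_A ⇒ C_A = S·k₂/k₁.
= 5.81×0.0507/0.0640 = 4.60 mol·L⁻¹.

4.60 mol·L⁻¹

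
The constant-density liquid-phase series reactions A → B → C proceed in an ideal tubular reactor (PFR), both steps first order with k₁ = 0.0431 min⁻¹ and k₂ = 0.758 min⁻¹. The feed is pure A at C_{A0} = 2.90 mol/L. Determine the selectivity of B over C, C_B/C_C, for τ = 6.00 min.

0.252

The intermediate concentration in a first-order A→B→C sequence is C_B = k₁C_{A0}(e^(−k₁τ) − e^(−k₂τ))/(k₂−k₁).
e^(−k₁τ) = e^(−0.0431×6.00) = e^(−0.2586) = 0.7721; e^(−k₂τ) = e^(−4.548) = 0.01059.
C_B = 0.0431×2.90/(0.758−0.0431) × (0.7721−0.01059) = 0.1748×0.7615 = 0.1331 mol/L.
C_A = C_{A0}e^(−k₁τ) = 2.239 mol/L, so C_C = C_{A0}−C_A−C_B = 0.5277 mol/L; C_B/C_C = 0.252.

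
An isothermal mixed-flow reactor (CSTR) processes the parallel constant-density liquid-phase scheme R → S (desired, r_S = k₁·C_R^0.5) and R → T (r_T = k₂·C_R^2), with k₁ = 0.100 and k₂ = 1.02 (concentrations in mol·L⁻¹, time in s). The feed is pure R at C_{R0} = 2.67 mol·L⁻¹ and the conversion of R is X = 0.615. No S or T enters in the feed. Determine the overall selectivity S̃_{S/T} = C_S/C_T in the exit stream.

0.0941

Exit C_R = C_{R0}(1−X) = 2.67×0.385 = 1.028 mol·L⁻¹.
In a CSTR the entire volume is at exit conditions, so r_S = 0.100×1.028^0.5 = 0.1014 and r_T = 1.02×1.028^2 = 1.078.
Overall selectivity = C_S/C_T = r_Sτ/(r_Tτ) = r_S/r_T = 0.0941.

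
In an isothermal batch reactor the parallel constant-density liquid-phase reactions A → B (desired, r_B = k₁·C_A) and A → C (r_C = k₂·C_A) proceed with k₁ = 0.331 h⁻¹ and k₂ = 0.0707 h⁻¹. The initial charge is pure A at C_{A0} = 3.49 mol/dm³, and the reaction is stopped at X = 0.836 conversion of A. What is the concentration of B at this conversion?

C_A = C_{A0}(1−X) = 0.5724 mol/dm³.
Both paths are first order in A, so the instantaneous fraction to B is constant: dC_B/d(−C_A) = k₁/(k₁+k₂) = 0.8240.
C_B = 0.8240·(C_{A0}−C_A) = 0.8240×2.918 = 2.40 mol/dm³.

2.40 mol/dm³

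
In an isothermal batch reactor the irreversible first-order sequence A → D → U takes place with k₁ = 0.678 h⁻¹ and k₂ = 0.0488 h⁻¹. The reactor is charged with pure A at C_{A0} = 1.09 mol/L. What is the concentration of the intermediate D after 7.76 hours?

0.798 mol/L

The intermediate concentration in a first-order A→B→C sequence is C_D = k₁C_{A0}(e^(−k₁t) − e^(−k₂t))/(k₂−k₁).
e^(−k₁t) = e^(−0.678×7.76) = e^(−5.261) = 0.005189; e^(−k₂t) = e^(−0.3787) = 0.6848.
C_D = 0.678×1.09/(0.0488−0.678) × (0.005189−0.6848) = (-1.175)×(-0.6796) = 0.7982 mol/L.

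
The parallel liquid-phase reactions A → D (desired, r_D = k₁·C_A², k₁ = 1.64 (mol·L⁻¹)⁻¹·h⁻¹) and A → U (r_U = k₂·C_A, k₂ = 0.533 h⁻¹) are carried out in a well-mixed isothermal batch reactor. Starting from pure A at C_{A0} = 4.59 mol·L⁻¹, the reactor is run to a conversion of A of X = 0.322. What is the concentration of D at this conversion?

1.36 mol·L⁻¹

C_A = C_{A0}(1−X) = 3.112 mol·L⁻¹.
Along a PFR/batch, dC_U/dC_A = −r_U/(r_D+r_U) = −k₂/(k₂+k₁·C_A).
Integrating from C_{A0} to C_A: C_U = (0.533/1.64)·ln[(0.533+1.64·4.59)/(0.533+1.64·3.11)] = 0.3250·ln(8.061/5.637) = 0.1162 mol·L⁻¹.
Then C_D = (C_{A0}−C_A) − C_U = 1.478 − 0.1162 = 1.362 mol·L⁻¹.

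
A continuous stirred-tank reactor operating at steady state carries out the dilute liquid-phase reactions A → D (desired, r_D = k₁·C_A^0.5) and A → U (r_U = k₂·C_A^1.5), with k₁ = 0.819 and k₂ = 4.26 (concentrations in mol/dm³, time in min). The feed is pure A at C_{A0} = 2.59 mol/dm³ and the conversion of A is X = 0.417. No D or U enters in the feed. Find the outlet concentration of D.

Exit C_A = C_{A0}(1−X) = 2.59×0.583 = 1.510 mol/dm³.
In a CSTR the entire volume is at exit conditions, so r_D = 0.819×1.510^0.5 = 1.006 and r_U = 4.26×1.510^1.5 = 7.904.
Fraction of consumed A going to D: r_D/(r_D+r_U) = 0.1129.
C_D = 0.1129·C_{A0}·X = 0.1129×2.59×0.417 = 0.122 mol/dm³.

0.122 mol/dm³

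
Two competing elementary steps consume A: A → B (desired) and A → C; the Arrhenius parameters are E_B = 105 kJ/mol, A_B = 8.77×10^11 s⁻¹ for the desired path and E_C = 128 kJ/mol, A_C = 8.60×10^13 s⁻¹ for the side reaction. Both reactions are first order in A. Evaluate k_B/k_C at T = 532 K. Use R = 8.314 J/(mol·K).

1.85

With equal orders, S_{B/C} = k_B/k_C = (A_B/A_C)·exp[(E_C−E_B)/(RT)].
(E_C−E_B)/(RT) = (128−105)×10³/(8.314×532) = 23000/4423 = 5.200.
k_B/k_C = (8.77×10^11/8.60×10^13)·exp(5.200) = 0.01020 × 181.3 = 1.85.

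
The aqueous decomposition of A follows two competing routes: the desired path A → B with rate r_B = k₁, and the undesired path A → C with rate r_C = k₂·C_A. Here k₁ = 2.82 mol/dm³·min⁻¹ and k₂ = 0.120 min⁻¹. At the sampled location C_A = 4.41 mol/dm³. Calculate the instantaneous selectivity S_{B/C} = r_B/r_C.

5.33

S_{B/C} = r_B/r_C = (k₁)/(k₂·C_A) = (k₁/k₂)·C_A⁻¹.
= (2.82) / (0.120×4.410) = 2.820/0.5292 = 5.33.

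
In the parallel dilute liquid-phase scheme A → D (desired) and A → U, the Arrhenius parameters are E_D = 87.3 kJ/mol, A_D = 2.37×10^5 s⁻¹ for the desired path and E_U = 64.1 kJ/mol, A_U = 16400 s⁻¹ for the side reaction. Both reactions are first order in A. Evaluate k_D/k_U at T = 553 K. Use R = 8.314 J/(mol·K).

0.0930

k_D/k_U = (A_D/A_U)·exp[−(E_D−E_U)/(RT)] = (A_D/A_U)·exp[(E_U−E_D)/(RT)].
(E_U−E_D)/(RT) = (64.1−87.3)×10³/(8.314×553) = -23200/4598 = -5.046.
k_D/k_U = (2.37×10^5/16400)·exp(-5.046) = 14.45 × 0.006435 = 0.0930.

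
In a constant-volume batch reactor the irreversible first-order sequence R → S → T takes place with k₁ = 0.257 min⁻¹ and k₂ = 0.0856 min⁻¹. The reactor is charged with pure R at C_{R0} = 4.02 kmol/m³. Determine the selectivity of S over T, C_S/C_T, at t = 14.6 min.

0.678

Solving the coupled first-order balances gives C_S(t) = [k₁/(k₂−k₁)]·C_{R0}·(e^(−k₁t) − e^(−k₂t)).
e^(−k₁t) = e^(−0.257×14.6) = e^(−3.752) = 0.02347; e^(−k₂t) = e^(−1.250) = 0.2866.
C_S = 0.257×4.02/(0.0856−0.257) × (0.02347−0.2866) = (-6.028)×(-0.2631) = 1.586 kmol/m³.
C_R = C_{R0}e^(−k₁t) = 0.09433 kmol/m³, so C_T = C_{R0}−C_R−C_S = 2.340 kmol/m³; C_S/C_T = 0.678.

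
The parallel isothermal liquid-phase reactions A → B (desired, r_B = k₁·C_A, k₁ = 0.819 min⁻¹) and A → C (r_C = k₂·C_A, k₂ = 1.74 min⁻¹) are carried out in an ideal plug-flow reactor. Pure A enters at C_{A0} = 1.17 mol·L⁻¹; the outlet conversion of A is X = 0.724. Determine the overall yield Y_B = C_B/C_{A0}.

C_A = C_{A0}(1−X) = 0.3229 mol·L⁻¹.
Both paths are first order in A, so the instantaneous fraction to B is constant: dC_B/d(−C_A) = k₁/(k₁+k₂) = 0.3200.
C_B = 0.3200·(C_{A0}−C_A) = 0.3200×0.8471 = 0.271 mol·L⁻¹.
Y_B = C_B/C_{A0} = 0.2711/1.17 = 0.232.

0.232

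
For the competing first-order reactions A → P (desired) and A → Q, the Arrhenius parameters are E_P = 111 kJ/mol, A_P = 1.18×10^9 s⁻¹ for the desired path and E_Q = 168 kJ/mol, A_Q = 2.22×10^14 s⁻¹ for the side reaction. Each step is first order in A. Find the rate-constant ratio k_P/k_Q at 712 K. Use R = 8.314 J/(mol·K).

0.0808

k_P/k_Q = (A_P/A_Q)·exp[−(E_P−E_Q)/(RT)] = (A_P/A_Q)·exp[(E_Q−E_P)/(RT)].
(E_Q−E_P)/(RT) = (168−111)×10³/(8.314×712) = 57000/5920 = 9.629.
k_P/k_Q = (1.18×10^9/2.22×10^14)·exp(9.629) = 5.315×10^-6 × 15200 = 0.0808.
Since E_P < E_Q, lowering the temperature improves selectivity toward P.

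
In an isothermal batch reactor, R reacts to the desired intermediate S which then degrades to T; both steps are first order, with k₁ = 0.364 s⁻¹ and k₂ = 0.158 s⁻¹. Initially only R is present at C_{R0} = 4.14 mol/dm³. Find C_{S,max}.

2.18 mol/dm³

At the optimum, C_{S,max}/C_{R0} = (k₁/k₂)^[k₂/(k₂−k₁)].
= (0.364/0.158)^(0.158/(0.158−0.364)) = (2.304)^(-0.7670) = 0.5272.
C_{S,max} = 0.5272×4.14 = 2.18 mol/dm³.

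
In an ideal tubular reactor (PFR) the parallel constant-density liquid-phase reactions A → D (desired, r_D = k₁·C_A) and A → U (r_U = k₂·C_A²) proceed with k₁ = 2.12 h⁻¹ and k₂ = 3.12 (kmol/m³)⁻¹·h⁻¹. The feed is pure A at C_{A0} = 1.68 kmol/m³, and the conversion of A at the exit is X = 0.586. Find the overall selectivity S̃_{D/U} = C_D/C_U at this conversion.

0.594

C_A = C_{A0}(1−X) = 0.6955 kmol/m³.
Along a PFR/batch, dC_D/dC_A = −r_D/(r_D+r_U) = −k₁/(k₁+k₂·C_A).
Integrating from C_{A0} to C_A: C_D = (2.12/3.12)·ln[(2.12+3.12·1.68)/(2.12+3.12·0.696)] = 0.6795·ln(7.362/4.290) = 0.3669 kmol/m³.
C_U = (C_{A0}−C_A)−C_D = 0.6176 kmol/m³; S̃_{D/U} = 0.3669/0.6176 = 0.594.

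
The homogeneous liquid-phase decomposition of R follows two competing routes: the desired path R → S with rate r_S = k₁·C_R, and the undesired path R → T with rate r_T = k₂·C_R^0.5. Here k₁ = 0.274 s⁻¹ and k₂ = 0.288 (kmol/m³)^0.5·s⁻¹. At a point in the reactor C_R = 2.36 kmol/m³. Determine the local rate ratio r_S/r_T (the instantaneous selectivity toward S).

1.46

S_{S/T} = r_S/r_T = (k₁·C_R)/(k₂·C_R^0.5) = (k₁/k₂)·C_R^0.5.
= (0.274×2.360) / (0.288×2.360^0.5) = 0.6466/0.4424 = 1.46.
Since the desired path is higher order in R, keeping C_R high (PFR or concentrated feed) favours S.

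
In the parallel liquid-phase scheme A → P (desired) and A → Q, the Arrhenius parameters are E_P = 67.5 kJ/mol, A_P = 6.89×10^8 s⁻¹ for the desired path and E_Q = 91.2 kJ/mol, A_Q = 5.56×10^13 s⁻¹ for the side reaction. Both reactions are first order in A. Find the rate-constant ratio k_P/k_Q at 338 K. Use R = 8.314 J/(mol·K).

0.0570

With equal orders, S_{P/Q} = k_P/k_Q = (A_P/A_Q)·exp[(E_Q−E_P)/(RT)].
(E_Q−E_P)/(RT) = (91.2−67.5)×10³/(8.314×338) = 23700/2810 = 8.434.
k_P/k_Q = (6.89×10^8/5.56×10^13)·exp(8.434) = 1.239×10^-5 × 4600 = 0.0570.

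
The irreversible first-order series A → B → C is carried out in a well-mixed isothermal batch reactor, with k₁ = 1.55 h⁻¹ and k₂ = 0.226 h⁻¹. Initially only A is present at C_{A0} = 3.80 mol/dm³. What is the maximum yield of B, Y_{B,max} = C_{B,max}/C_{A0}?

0.720

Evaluating C_B at t_opt = ln(k₂/k₁)/(k₂−k₁) gives C_{B,max}/C_{A0} = (k₁/k₂)^[k₂/(k₂−k₁)].
= (1.55/0.226)^(0.226/(0.226−1.55)) = (6.858)^(-0.1707) = 0.7199.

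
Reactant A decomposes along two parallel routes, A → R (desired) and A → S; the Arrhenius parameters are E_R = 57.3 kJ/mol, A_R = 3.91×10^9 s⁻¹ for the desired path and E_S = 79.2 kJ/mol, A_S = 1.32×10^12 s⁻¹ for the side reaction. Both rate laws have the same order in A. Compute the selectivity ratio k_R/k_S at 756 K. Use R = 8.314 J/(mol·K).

0.0966

Since both paths have the same order in A, the concentration cancels and S_{R/S} = k_R/k_S = (A_R/A_S)·exp[(E_S−E_R)/(RT)].
(E_S−E_R)/(RT) = (79.2−57.3)×10³/(8.314×756) = 21900/6285 = 3.484.
k_R/k_S = (3.91×10^9/1.32×10^12)·exp(3.484) = 0.002962 × 32.60 = 0.0966.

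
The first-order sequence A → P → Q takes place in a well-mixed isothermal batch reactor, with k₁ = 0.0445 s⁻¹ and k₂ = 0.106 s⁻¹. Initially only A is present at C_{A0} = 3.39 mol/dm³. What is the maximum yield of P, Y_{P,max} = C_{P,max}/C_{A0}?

0.224

For a first-order series the maximum intermediate yield is C_{P,max}/C_{A0} = (k₁/k₂)^[k₂/(k₂−k₁)].
= (0.0445/0.106)^(0.106/(0.106−0.0445)) = (0.4198)^(1.724) = 0.2240.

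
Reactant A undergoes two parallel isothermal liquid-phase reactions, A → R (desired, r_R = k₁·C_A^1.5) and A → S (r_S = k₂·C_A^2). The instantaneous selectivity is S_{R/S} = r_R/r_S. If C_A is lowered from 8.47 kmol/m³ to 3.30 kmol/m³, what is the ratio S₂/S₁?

1.60

S_{R/S} = (k₁/k₂)·C_A^-0.5, so S₂/S₁ = (C_{A,2}/C_{A,1})^-0.5.
= (3.30/8.47)^(-0.5) = (0.3896)^(-0.5) = 1.60.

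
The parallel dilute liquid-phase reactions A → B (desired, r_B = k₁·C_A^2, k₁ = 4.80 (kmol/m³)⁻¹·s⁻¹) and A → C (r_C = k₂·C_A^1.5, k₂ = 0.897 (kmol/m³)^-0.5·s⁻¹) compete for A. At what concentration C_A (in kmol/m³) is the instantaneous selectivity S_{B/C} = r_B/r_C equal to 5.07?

0.898 kmol/m³

S_{B/C} = (k₁/k₂)·C_A^0.5 ⇒ C_A = (S·k₂/k₁)^(2).
= (5.07×0.897/4.80)^(2) = (0.9475)^(2) = 0.898 kmol/m³.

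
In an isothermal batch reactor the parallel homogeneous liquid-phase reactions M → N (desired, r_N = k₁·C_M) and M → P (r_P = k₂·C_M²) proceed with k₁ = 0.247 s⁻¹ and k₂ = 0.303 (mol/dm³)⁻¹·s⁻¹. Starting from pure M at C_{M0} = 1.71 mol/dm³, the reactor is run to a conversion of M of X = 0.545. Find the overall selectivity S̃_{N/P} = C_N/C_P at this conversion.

0.675

C_M = C_{M0}(1−X) = 0.7780 mol/dm³.
Along a PFR/batch, dC_N/dC_M = −r_N/(r_N+r_P) = −k₁/(k₁+k₂·C_M).
Integrating from C_{M0} to C_M: C_N = (0.247/0.303)·ln[(0.247+0.303·1.71)/(0.247+0.303·0.778)] = 0.8152·ln(0.7651/0.4827) = 0.3754 mol/dm³.
C_P = (C_{M0}−C_M)−C_N = 0.5565 mol/dm³; S̃_{N/P} = 0.3754/0.5565 = 0.675.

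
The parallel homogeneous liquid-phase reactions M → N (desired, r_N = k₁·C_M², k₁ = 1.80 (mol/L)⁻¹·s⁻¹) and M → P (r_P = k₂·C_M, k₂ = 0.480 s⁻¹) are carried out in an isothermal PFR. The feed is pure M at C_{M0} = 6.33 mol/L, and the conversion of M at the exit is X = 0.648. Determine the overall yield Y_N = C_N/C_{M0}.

0.607

C_M = C_{M0}(1−X) = 2.228 mol/L.
Along a PFR/batch, dC_P/dC_M = −r_P/(r_N+r_P) = −k₂/(k₂+k₁·C_M).
Integrating from C_{M0} to C_M: C_P = (0.480/1.80)·ln[(0.480+1.80·6.33)/(0.480+1.80·2.23)] = 0.2667·ln(11.87/4.491) = 0.2593 mol/L.
Then C_N = (C_{M0}−C_M) − C_P = 4.102 − 0.2593 = 3.843 mol/L.
Y_N = C_N/C_{M0} = 3.843/6.33 = 0.607.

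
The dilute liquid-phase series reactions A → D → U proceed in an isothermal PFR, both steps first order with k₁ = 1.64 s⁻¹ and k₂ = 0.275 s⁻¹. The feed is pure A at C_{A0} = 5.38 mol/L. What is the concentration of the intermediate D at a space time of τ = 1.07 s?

3.70 mol/L

For first-order series with pure A initially, C_D(τ) = k₁C_{A0}/(k₂−k₁)·(e^(−k₁τ) − e^(−k₂τ)).
e^(−k₁τ) = e^(−1.64×1.07) = e^(−1.755) = 0.1729; e^(−k₂τ) = e^(−0.2943) = 0.7451.
C_D = 1.64×5.38/(0.275−1.64) × (0.1729−0.7451) = (-6.464)×(-0.5721) = 3.698 mol/L.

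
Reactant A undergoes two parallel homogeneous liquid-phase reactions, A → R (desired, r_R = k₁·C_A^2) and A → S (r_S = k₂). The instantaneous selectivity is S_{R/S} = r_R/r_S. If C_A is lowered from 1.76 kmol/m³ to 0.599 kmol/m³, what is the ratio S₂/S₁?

S_{R/S} = (k₁/k₂)·C_A^2, so S₂/S₁ = (C_{A,2}/C_{A,1})^2.
= (0.599/1.76)^2 = (0.3403)^2 = 0.116.

0.116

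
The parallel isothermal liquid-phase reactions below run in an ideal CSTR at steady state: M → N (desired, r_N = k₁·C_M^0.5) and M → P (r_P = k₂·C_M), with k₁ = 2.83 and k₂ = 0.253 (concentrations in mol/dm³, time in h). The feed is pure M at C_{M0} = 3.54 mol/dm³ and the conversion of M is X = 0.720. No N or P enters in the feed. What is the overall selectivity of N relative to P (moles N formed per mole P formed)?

Exit C_M = C_{M0}(1−X) = 3.54×0.280 = 0.9912 mol/dm³.
In a CSTR the entire volume is at exit conditions, so r_N = 2.83×0.9912^0.5 = 2.818 and r_P = 0.253×0.9912 = 0.2508.
Overall selectivity = C_N/C_P = r_Nτ/(r_Pτ) = r_N/r_P = 11.2.

11.2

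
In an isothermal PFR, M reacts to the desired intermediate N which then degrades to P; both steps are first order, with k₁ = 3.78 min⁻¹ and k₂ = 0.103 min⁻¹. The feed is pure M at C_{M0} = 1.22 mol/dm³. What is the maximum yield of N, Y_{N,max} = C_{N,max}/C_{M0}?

Evaluating C_N at τ_opt = ln(k₂/k₁)/(k₂−k₁) gives C_{N,max}/C_{M0} = (k₁/k₂)^[k₂/(k₂−k₁)].
= (3.78/0.103)^(0.103/(0.103−3.78)) = (36.70)^(-0.02801) = 0.9040.

0.904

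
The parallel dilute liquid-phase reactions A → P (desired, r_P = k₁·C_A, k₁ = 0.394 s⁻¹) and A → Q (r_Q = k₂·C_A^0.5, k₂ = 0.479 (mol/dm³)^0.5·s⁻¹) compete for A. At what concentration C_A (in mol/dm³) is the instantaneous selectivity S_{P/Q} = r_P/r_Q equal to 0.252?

0.0939 mol/dm³

S_{P/Q} = (k₁/k₂)·C_A^0.5 ⇒ C_A = (S·k₂/k₁)^(2).
= (0.252×0.479/0.394)^(2) = (0.3064)^(2) = 0.0939 mol/dm³.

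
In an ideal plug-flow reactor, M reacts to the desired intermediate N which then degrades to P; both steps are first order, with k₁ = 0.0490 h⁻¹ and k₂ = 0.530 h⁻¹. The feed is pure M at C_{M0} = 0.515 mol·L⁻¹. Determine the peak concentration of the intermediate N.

Evaluating C_N at τ_opt = ln(k₂/k₁)/(k₂−k₁) gives C_{N,max}/C_{M0} = (k₁/k₂)^[k₂/(k₂−k₁)].
= (0.0490/0.530)^(0.530/(0.530−0.0490)) = (0.09245)^(1.102) = 0.07254.
C_{N,max} = 0.07254×0.515 = 0.0374 mol·L⁻¹.

0.0374 mol·L⁻¹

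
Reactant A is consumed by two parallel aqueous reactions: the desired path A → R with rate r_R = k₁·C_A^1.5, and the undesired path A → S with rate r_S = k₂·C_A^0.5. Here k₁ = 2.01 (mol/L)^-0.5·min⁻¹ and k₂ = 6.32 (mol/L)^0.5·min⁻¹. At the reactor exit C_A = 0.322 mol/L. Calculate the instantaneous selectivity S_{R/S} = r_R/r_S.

S_{R/S} = r_R/r_S = (k₁·C_A^1.5)/(k₂·C_A^0.5) = (k₁/k₂)·C_A.
= (2.01×0.3220^1.5) / (6.32×0.3220^0.5) = 0.3673/3.586 = 0.102.
Since the desired path is higher order in A, keeping C_A high (PFR or concentrated feed) favours R.

0.102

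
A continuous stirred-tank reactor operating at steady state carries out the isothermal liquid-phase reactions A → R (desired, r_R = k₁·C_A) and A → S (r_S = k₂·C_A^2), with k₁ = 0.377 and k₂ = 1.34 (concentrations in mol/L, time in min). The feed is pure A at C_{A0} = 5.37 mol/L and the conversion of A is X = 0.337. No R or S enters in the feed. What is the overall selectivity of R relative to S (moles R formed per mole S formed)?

Exit C_A = C_{A0}(1−X) = 5.37×0.663 = 3.560 mol/L.
In a CSTR the entire volume is at exit conditions, so r_R = 0.377×3.560 = 1.342 and r_S = 1.34×3.560^2 = 16.99.
Overall selectivity = C_R/C_S = r_Rτ/(r_Sτ) = r_R/r_S = 0.0790.

0.0790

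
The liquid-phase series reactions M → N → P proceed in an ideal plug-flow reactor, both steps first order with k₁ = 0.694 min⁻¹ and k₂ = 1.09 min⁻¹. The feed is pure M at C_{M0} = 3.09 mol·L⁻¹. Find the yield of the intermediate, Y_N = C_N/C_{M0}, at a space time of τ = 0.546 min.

The intermediate concentration in a first-order A→B→C sequence is C_N = k₁C_{M0}(e^(−k₁τ) − e^(−k₂τ))/(k₂−k₁).
e^(−k₁τ) = e^(−0.694×0.546) = e^(−0.3789) = 0.6846; e^(−k₂τ) = e^(−0.5951) = 0.5515.
C_N = 0.694×3.09/(1.09−0.694) × (0.6846−0.5515) = 5.415×0.1331 = 0.7208 mol·L⁻¹.
Y_N = C_N/C_{M0} = 0.7208/3.09 = 0.233.

0.233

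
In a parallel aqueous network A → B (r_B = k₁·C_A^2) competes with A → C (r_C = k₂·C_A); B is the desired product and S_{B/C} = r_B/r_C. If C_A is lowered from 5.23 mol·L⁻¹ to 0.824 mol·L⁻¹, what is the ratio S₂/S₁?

S_{B/C} = (k₁/k₂)·C_A, so S₂/S₁ = (C_{A,2}/C_{A,1}).
= 0.824/5.23 = 0.158.

0.158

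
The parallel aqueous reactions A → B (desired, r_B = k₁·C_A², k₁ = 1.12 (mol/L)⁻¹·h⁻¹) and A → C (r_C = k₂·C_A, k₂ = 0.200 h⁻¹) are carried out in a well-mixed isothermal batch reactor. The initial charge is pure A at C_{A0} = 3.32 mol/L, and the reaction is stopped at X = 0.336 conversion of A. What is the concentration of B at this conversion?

C_A = C_{A0}(1−X) = 2.204 mol/L.
Along a PFR/batch, dC_C/dC_A = −r_C/(r_B+r_C) = −k₂/(k₂+k₁·C_A).
Integrating from C_{A0} to C_A: C_C = (0.200/1.12)·ln[(0.200+1.12·3.32)/(0.200+1.12·2.20)] = 0.1786·ln(3.918/2.669) = 0.06857 mol/L.
Then C_B = (C_{A0}−C_A) − C_C = 1.116 − 0.06857 = 1.047 mol/L.

1.05 mol/L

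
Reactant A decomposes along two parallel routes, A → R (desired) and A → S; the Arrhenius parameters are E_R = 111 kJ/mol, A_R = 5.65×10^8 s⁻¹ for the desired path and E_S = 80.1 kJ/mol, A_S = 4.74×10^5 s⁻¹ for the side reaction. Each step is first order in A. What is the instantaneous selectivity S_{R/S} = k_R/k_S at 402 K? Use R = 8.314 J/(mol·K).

0.115

k_R/k_S = (A_R/A_S)·exp[−(E_R−E_S)/(RT)] = (A_R/A_S)·exp[(E_S−E_R)/(RT)].
(E_S−E_R)/(RT) = (80.1−111)×10³/(8.314×402) = -30900/3342 = -9.245.
k_R/k_S = (5.65×10^8/4.74×10^5)·exp(-9.245) = 1192 × 9.656×10^-5 = 0.115.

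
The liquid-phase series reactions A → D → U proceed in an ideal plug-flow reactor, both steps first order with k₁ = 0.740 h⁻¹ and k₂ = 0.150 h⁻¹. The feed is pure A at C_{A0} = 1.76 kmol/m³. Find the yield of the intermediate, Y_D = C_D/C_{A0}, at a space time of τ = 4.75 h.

0.578

For first-order series with pure A initially, C_D(τ) = k₁C_{A0}/(k₂−k₁)·(e^(−k₁τ) − e^(−k₂τ)).
e^(−k₁τ) = e^(−0.740×4.75) = e^(−3.515) = 0.02975; e^(−k₂τ) = e^(−0.7125) = 0.4904.
C_D = 0.740×1.76/(0.150−0.740) × (0.02975−0.4904) = (-2.207)×(-0.4607) = 1.017 kmol/m³.
Y_D = C_D/C_{A0} = 1.017/1.76 = 0.578.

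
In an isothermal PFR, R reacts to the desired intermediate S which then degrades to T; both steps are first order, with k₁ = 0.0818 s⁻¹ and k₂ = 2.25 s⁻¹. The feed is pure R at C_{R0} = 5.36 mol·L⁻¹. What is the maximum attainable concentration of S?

0.172 mol·L⁻¹

Evaluating C_S at τ_opt = ln(k₂/k₁)/(k₂−k₁) gives C_{S,max}/C_{R0} = (k₁/k₂)^[k₂/(k₂−k₁)].
= (0.0818/2.25)^(2.25/(2.25−0.0818)) = (0.03636)^(1.038) = 0.03208.
C_{S,max} = 0.03208×5.36 = 0.172 mol·L⁻¹.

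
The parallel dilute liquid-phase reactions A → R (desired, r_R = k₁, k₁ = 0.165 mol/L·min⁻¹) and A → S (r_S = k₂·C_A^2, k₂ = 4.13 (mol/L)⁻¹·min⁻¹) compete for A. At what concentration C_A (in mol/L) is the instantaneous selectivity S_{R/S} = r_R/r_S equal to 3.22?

0.111 mol/L

S_{R/S} = (k₁/k₂)·C_A^-2 ⇒ C_A = (S·k₂/k₁)^(-0.5).
= (3.22×4.13/0.165)^(-0.5) = (80.60)^(-0.5) = 0.111 mol/L.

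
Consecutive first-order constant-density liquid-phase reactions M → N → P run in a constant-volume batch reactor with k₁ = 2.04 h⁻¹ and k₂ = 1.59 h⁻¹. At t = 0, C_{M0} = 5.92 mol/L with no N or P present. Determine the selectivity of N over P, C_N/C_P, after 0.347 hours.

For first-order series with pure M initially, C_N(t) = k₁C_{M0}/(k₂−k₁)·(e^(−k₁t) − e^(−k₂t)).
e^(−k₁t) = e^(−2.04×0.347) = e^(−0.7079) = 0.4927; e^(−k₂t) = e^(−0.5517) = 0.5760.
C_N = 2.04×5.92/(1.59−2.04) × (0.4927−0.5760) = (-26.84)×(-0.08326) = 2.235 mol/L.
C_M = C_{M0}e^(−k₁t) = 2.917 mol/L, so C_P = C_{M0}−C_M−C_N = 0.7687 mol/L; C_N/C_P = 2.91.

2.91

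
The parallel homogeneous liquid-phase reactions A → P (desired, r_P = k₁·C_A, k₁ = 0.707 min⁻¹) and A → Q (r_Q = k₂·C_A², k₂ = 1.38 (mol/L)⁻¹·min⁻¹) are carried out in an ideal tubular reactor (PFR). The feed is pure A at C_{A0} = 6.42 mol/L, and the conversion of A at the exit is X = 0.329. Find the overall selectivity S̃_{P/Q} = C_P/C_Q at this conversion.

0.0967

C_A = C_{A0}(1−X) = 4.308 mol/L.
Along a PFR/batch, dC_P/dC_A = −r_P/(r_P+r_Q) = −k₁/(k₁+k₂·C_A).
Integrating from C_{A0} to C_A: C_P = (0.707/1.38)·ln[(0.707+1.38·6.42)/(0.707+1.38·4.31)] = 0.5123·ln(9.567/6.652) = 0.1862 mol/L.
C_Q = (C_{A0}−C_A)−C_P = 1.926 mol/L; S̃_{P/Q} = 0.1862/1.926 = 0.0967.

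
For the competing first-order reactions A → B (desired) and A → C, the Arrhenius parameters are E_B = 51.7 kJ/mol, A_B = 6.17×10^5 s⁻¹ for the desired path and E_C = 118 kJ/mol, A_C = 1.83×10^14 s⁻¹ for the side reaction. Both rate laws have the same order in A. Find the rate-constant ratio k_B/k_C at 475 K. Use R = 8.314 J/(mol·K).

Since both paths have the same order in A, the concentration cancels and S_{B/C} = k_B/k_C = (A_B/A_C)·exp[(E_C−E_B)/(RT)].
(E_C−E_B)/(RT) = (118−51.7)×10³/(8.314×475) = 66300/3949 = 16.79.
k_B/k_C = (6.17×10^5/1.83×10^14)·exp(16.79) = 3.372×10^-9 × 1.955×10^7 = 0.0659.
Since E_B < E_C, lowering the temperature improves selectivity toward B.

0.0659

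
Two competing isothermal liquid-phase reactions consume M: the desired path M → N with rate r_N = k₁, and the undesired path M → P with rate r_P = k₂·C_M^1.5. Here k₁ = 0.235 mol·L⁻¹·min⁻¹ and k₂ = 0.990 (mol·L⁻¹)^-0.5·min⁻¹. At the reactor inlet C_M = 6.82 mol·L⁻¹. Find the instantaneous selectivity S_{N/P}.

0.0133

S_{N/P} = r_N/r_P = (k₁)/(k₂·C_M^1.5) = (k₁/k₂)·C_M^-1.5.
= (0.235) / (0.990×6.820^1.5) = 0.2350/17.63 = 0.0133.
The undesired path is higher order in M, so low C_M (CSTR or dilute feed) favours N.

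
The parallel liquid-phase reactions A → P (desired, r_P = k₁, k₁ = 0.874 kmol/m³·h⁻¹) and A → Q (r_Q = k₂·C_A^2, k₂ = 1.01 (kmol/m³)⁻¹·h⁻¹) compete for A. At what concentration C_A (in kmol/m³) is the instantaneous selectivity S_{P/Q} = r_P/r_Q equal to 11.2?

0.278 kmol/m³

S_{P/Q} = (k₁/k₂)·C_A^-2 ⇒ C_A = (S·k₂/k₁)^(-0.5).
= (11.2×1.01/0.874)^(-0.5) = (12.94)^(-0.5) = 0.278 kmol/m³.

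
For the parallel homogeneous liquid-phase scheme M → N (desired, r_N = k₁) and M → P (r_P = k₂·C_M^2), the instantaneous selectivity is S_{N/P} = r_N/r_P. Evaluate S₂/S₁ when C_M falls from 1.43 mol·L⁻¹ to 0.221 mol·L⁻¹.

41.9

S_{N/P} = (k₁/k₂)·C_M^-2, so S₂/S₁ = (C_{M,2}/C_{M,1})^-2.
= (0.221/1.43)^(-2) = (0.1545)^(-2) = 41.9.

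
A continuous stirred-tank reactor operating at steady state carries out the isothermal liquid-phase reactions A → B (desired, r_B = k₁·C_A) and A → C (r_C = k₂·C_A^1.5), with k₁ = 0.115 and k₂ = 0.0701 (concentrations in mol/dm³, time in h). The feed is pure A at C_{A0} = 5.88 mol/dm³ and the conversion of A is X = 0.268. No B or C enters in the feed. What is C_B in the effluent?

Exit C_A = C_{A0}(1−X) = 5.88×0.732 = 4.304 mol/dm³.
A CSTR operates uniformly at the exit composition, giving r_B = 0.4950 and r_C = 0.6260 (each k·C_A^n at C_A = 4.304).
Fraction of consumed A going to B: r_B/(r_B+r_C) = 0.4416.
C_B = 0.4416·C_{A0}·X = 0.4416×5.88×0.268 = 0.696 mol/dm³.

0.696 mol/dm³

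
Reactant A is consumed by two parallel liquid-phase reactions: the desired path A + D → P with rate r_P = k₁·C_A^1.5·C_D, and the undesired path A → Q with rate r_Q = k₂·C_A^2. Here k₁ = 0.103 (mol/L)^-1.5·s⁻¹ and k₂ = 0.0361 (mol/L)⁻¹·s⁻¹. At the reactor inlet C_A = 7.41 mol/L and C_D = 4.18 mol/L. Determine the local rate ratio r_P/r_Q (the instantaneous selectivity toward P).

4.38

S_{P/Q} = r_P/r_Q = (k₁·C_A^1.5·C_D)/(k₂·C_A^2) = (k₁/k₂)·C_A^-0.5·C_D.
= (0.103×7.410^1.5×4.180) / (0.0361×7.410^2) = 8.684/1.982 = 4.38.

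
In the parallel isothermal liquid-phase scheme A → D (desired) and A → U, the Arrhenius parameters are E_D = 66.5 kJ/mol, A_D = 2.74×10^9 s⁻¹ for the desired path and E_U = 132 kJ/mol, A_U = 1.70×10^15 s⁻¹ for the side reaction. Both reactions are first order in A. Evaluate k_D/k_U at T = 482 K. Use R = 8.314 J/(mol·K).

20.2

Since both paths have the same order in A, the concentration cancels and S_{D/U} = k_D/k_U = (A_D/A_U)·exp[(E_U−E_D)/(RT)].
(E_U−E_D)/(RT) = (132−66.5)×10³/(8.314×482) = 65500/4007 = 16.34.
k_D/k_U = (2.74×10^9/1.70×10^15)·exp(16.34) = 1.612×10^-6 × 1.255×10^7 = 20.2.
Since E_D < E_U, lowering the temperature improves selectivity toward D.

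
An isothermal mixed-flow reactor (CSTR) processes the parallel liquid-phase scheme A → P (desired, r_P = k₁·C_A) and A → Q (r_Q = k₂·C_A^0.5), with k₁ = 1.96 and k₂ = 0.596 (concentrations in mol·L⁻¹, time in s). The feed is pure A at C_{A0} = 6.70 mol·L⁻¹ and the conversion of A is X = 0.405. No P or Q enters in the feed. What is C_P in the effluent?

Exit C_A = C_{A0}(1−X) = 6.70×0.595 = 3.986 mol·L⁻¹.
Rates in a CSTR are evaluated at the outlet concentration: r_P = 1.96×3.986 = 7.814, r_Q = 0.596×3.986^0.5 = 1.190.
Fraction of consumed A going to P: r_P/(r_P+r_Q) = 0.8678.
C_P = 0.8678·C_{A0}·X = 0.8678×6.70×0.405 = 2.35 mol·L⁻¹.

2.35 mol·L⁻¹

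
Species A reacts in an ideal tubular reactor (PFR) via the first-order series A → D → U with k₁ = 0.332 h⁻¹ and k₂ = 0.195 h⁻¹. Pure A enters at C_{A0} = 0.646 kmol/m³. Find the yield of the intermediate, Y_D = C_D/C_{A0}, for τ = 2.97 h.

0.454

For first-order series with pure A initially, C_D(τ) = k₁C_{A0}/(k₂−k₁)·(e^(−k₁τ) − e^(−k₂τ)).
e^(−k₁τ) = e^(−0.332×2.97) = e^(−0.9860) = 0.3731; e^(−k₂τ) = e^(−0.5792) = 0.5604.
C_D = 0.332×0.646/(0.195−0.332) × (0.3731−0.5604) = (-1.565)×(-0.1873) = 0.2933 kmol/m³.
Y_D = C_D/C_{A0} = 0.2933/0.646 = 0.454.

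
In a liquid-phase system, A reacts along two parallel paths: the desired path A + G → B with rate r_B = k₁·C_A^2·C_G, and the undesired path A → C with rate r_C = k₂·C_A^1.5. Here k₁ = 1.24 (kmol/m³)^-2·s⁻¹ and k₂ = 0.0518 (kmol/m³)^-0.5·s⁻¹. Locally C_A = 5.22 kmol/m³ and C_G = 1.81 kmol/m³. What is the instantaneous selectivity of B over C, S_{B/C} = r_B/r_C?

99.0

S_{B/C} = r_B/r_C = (k₁·C_A^2·C_G)/(k₂·C_A^1.5) = (k₁/k₂)·C_A^0.5·C_G.
= (1.24×5.220^2×1.810) / (0.0518×5.220^1.5) = 61.16/0.6178 = 99.0.
Since the desired path is higher order in A, keeping C_A high (PFR or concentrated feed) favours B.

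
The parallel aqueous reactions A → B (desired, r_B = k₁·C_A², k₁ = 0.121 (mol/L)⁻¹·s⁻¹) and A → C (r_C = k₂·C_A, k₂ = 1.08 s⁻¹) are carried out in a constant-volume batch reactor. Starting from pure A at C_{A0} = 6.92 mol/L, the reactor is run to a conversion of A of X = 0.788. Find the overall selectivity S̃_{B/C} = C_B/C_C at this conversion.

C_A = C_{A0}(1−X) = 1.467 mol/L.
Along a PFR/batch, dC_C/dC_A = −r_C/(r_B+r_C) = −k₂/(k₂+k₁·C_A).
Integrating from C_{A0} to C_A: C_C = (1.08/0.121)·ln[(1.08+0.121·6.92)/(1.08+0.121·1.47)] = 8.926·ln(1.917/1.258) = 3.765 mol/L.
Then C_B = (C_{A0}−C_A) − C_C = 5.453 − 3.765 = 1.688 mol/L.
S̃_{B/C} = C_B/C_C = 1.688/3.765 = 0.448.

0.448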